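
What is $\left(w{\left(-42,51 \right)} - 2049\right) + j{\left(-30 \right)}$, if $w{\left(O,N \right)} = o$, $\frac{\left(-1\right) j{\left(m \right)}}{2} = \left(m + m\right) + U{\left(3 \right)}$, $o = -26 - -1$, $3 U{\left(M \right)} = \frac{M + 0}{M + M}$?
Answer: $- \frac{5863}{3} \approx -1954.3$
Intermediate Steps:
$U{\left(M \right)} = \frac{1}{6}$ ($U{\left(M \right)} = \frac{\left(M + 0\right) \frac{1}{M + M}}{3} = \frac{M \frac{1}{2 M}}{3} = \frac{1}{3} \cdot \frac{1}{2} = \frac{1}{6}$)
$o = -25$ ($o = -26 + 1 = -25$)
$j{\left(m \right)} = - \frac{1}{3} - 4 m$ ($j{\left(m \right)} = - 2 \left(\left(m + m\right) + \frac{1}{6}\right) = - 2 \left(2 m + \frac{1}{6}\right) = - 2 \left(\frac{1}{6} + 2 m\right) = - \frac{1}{3} - 4 m$)
$w{\left(O,N \right)} = -25$
$\left(w{\left(-42,51 \right)} - 2049\right) + j{\left(-30 \right)} = \left(-25 - 2049\right) - - \frac{359}{3} = -2074 + \left(- \frac{1}{3} + 120\right) = -2074 + \frac{359}{3} = - \frac{5863}{3}$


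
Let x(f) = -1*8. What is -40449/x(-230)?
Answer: 40449/8 ≈ 5056.1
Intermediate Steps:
x(f) = -8
-40449/x(-230) = -40449/(-8) = -40449*(-⅛) = 40449/8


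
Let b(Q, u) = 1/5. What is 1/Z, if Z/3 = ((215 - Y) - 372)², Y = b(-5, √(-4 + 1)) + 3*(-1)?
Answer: 25/1783323 ≈ 1.4019e-5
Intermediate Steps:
b(Q, u) = ⅕
Y = -14/5 (Y = ⅕ + 3*(-1) = ⅕ - 3 = -14/5 ≈ -2.8000)
Z = 1783323/25 (Z = 3*((215 - 1*(-14/5)) - 372)² = 3*((215 + 14/5) - 372)² = 3*(1089/5 - 372)² = 3*(-771/5)² = 3*(594441/25) = 1783323/25 ≈ 71333.)
1/Z = 1/(1783323/25) = 25/1783323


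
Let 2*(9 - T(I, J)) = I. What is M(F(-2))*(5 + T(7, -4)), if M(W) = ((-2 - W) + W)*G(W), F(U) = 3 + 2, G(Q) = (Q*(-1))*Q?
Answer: 525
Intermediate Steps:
T(I, J) = 9 - I/2
G(Q) = -Q**2 (G(Q) = (-Q)*Q = -Q**2)
F(U) = 5
M(W) = 2*W**2 (M(W) = ((-2 - W) + W)*(-W**2) = -(-2)*W**2 = 2*W**2)
M(F(-2))*(5 + T(7, -4)) = (2*5**2)*(5 + (9 - 1/2*7)) = (2*25)*(5 + (9 - 7/2)) = 50*(5 + 11/2) = 50*(21/2) = 525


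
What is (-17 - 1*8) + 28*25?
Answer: 675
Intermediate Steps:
(-17 - 1*8) + 28*25 = (-17 - 8) + 700 = -25 + 700 = 675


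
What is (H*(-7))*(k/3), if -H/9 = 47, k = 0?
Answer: 0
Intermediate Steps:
H = -423 (H = -9*47 = -423)
(H*(-7))*(k/3) = (-423*(-7))*(0/3) = 2961*((⅓)*0) = 2961*0 = 0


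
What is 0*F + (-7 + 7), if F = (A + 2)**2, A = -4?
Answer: 0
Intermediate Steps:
F = 4 (F = (-4 + 2)**2 = (-2)**2 = 4)
0*F + (-7 + 7) = 0*4 + (-7 + 7) = 0 + 0 = 0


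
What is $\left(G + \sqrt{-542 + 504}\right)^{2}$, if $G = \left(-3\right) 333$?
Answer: $\left(999 - i \sqrt{38}\right)^{2} \approx 9.9796 \cdot 10^{5} - 1.232 \cdot 10^{4} i$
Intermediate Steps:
$G = -999$
$\left(G + \sqrt{-542 + 504}\right)^{2} = \left(-999 + \sqrt{-542 + 504}\right)^{2} = \left(-999 + \sqrt{-38}\right)^{2} = \left(-999 + i \sqrt{38}\right)^{2}$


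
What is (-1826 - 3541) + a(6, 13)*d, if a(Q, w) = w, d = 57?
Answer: -4626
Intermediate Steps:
(-1826 - 3541) + a(6, 13)*d = (-1826 - 3541) + 13*57 = -5367 + 741 = -4626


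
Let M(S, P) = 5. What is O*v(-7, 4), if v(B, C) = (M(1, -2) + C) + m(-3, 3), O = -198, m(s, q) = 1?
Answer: -1980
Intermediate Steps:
v(B, C) = 6 + C (v(B, C) = (5 + C) + 1 = 6 + C)
O*v(-7, 4) = -198*(6 + 4) = -198*10 = -1980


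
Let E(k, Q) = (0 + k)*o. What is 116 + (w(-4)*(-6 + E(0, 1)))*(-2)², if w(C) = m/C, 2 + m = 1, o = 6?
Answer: 110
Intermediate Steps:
m = -1 (m = -2 + 1 = -1)
w(C) = -1/C
E(k, Q) = 6*k (E(k, Q) = (0 + k)*6 = k*6 = 6*k)
116 + (w(-4)*(-6 + E(0, 1)))*(-2)² = 116 + ((-1/(-4))*(-6 + 6*0))*(-2)² = 116 + ((-1*(-¼))*(-6 + 0))*4 = 116 + ((¼)*(-6))*4 = 116 - 3/2*4 = 116 - 6 = 110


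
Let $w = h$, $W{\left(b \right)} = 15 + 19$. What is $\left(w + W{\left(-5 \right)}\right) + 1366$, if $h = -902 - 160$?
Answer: $338$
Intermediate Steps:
$W{\left(b \right)} = 34$
$h = -1062$
$w = -1062$
$\left(w + W{\left(-5 \right)}\right) + 1366 = \left(-1062 + 34\right) + 1366 = -1028 + 1366 = 338$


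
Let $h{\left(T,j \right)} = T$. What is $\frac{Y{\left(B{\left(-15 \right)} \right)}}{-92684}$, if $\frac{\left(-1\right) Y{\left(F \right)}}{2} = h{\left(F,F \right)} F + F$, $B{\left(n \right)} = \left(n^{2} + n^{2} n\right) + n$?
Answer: $\frac{5007030}{23171} \approx 216.09$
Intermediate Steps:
$B{\left(n \right)} = n + n^{2} + n^{3}$ ($B{\left(n \right)} = \left(n^{2} + n^{3}\right) + n = n + n^{2} + n^{3}$)
$Y{\left(F \right)} = - 2 F - 2 F^{2}$ ($Y{\left(F \right)} = - 2 \left(F F + F\right) = - 2 \left(F^{2} + F\right) = - 2 \left(F + F^{2}\right) = - 2 F - 2 F^{2}$)
$\frac{Y{\left(B{\left(-15 \right)} \right)}}{-92684} = \frac{\left(-2\right) \left(- 15 \left(1 - 15 + \left(-15\right)^{2}\right)\right) \left(1 - 15 \left(1 - 15 + \left(-15\right)^{2}\right)\right)}{-92684} = - 2 \left(- 15 \left(1 - 15 + 225\right)\right) \left(1 - 15 \left(1 - 15 + 225\right)\right) \left(- \frac{1}{92684}\right) = - 2 \left(\left(-15\right) 211\right) \left(1 - 3165\right) \left(- \frac{1}{92684}\right) = \left(-2\right) \left(-3165\right) \left(1 - 3165\right) \left(- \frac{1}{92684}\right) = \left(-2\right) \left(-3165\right) \left(-3164\right) \left(- \frac{1}{92684}\right) = \left(-20028120\right) \left(- \frac{1}{92684}\right) = \frac{5007030}{23171}$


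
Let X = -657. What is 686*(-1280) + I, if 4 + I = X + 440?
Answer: -878301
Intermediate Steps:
I = -221 (I = -4 + (-657 + 440) = -4 - 217 = -221)
686*(-1280) + I = 686*(-1280) - 221 = -878080 - 221 = -878301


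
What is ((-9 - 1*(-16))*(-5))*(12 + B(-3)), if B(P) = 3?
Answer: -525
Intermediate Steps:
((-9 - 1*(-16))*(-5))*(12 + B(-3)) = ((-9 - 1*(-16))*(-5))*(12 + 3) = ((-9 + 16)*(-5))*15 = (7*(-5))*15 = -35*15 = -525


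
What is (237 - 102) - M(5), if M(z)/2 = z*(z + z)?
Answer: 35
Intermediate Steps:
M(z) = 4*z² (M(z) = 2*(z*(z + z)) = 2*(z*(2*z)) = 2*(2*z²) = 4*z²)
(237 - 102) - M(5) = (237 - 102) - 4*5² = 135 - 4*25 = 135 - 1*100 = 135 - 100 = 35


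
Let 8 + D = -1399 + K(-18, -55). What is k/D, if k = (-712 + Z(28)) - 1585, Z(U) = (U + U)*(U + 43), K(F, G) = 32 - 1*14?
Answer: -1679/1389 ≈ -1.2088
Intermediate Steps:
K(F, G) = 18 (K(F, G) = 32 - 14 = 18)
Z(U) = 2*U*(43 + U) (Z(U) = (2*U)*(43 + U) = 2*U*(43 + U))
k = 1679 (k = (-712 + 2*28*(43 + 28)) - 1585 = (-712 + 2*28*71) - 1585 = (-712 + 3976) - 1585 = 3264 - 1585 = 1679)
D = -1389 (D = -8 + (-1399 + 18) = -8 - 1381 = -1389)
k/D = 1679/(-1389) = 1679*(-1/1389) = -1679/1389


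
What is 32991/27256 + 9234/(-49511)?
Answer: 1381735497/1349471816 ≈ 1.0239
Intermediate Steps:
32991/27256 + 9234/(-49511) = 32991*(1/27256) + 9234*(-1/49511) = 32991/27256 - 9234/49511 = 1381735497/1349471816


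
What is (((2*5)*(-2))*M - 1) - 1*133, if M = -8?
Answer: 26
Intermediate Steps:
(((2*5)*(-2))*M - 1) - 1*133 = (((2*5)*(-2))*(-8) - 1) - 1*133 = ((10*(-2))*(-8) - 1) - 133 = (-20*(-8) - 1) - 133 = (160 - 1) - 133 = 159 - 133 = 26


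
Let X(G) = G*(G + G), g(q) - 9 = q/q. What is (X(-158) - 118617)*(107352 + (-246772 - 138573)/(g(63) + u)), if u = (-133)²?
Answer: -130484214181367/17699 ≈ -7.3724e+9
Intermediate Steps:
u = 17689
g(q) = 10 (g(q) = 9 + q/q = 9 + 1 = 10)
X(G) = 2*G² (X(G) = G*(2*G) = 2*G²)
(X(-158) - 118617)*(107352 + (-246772 - 138573)/(g(63) + u)) = (2*(-158)² - 118617)*(107352 + (-246772 - 138573)/(10 + 17689)) = (2*24964 - 118617)*(107352 - 385345/17699) = (49928 - 118617)*(107352 - 385345*1/17699) = -68689*(107352 - 385345/17699) = -68689*1899637703/17699 = -130484214181367/17699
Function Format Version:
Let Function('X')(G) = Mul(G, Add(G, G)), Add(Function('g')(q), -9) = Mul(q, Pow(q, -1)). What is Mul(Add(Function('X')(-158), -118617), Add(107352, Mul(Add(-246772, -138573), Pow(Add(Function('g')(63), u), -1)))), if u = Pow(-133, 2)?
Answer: Rational(-130484214181367, 17699) ≈ -7.3724e+9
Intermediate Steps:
u = 17689
Function('g')(q) = 10 (Function('g')(q) = Add(9, Mul(q, Pow(q, -1))) = Add(9, 1) = 10)
Function('X')(G) = Mul(2, Pow(G, 2)) (Function('X')(G) = Mul(G, Mul(2, G)) = Mul(2, Pow(G, 2)))
Mul(Add(Function('X')(-158), -118617), Add(107352, Mul(Add(-246772, -138573), Pow(Add(Function('g')(63), u), -1)))) = Mul(Add(Mul(2, Pow(-158, 2)), -118617), Add(107352, Mul(Add(-246772, -138573), Pow(Add(10, 17689), -1)))) = Mul(Add(Mul(2, 24964), -118617), Add(107352, Mul(-385345, Pow(17699, -1)))) = Mul(Add(49928, -118617), Add(107352, Mul(-385345, Rational(1, 17699)))) = Mul(-68689, Add(107352, Rational(-385345, 17699))) = Mul(-68689, Rational(1899637703, 17699)) = Rational(-130484214181367, 17699)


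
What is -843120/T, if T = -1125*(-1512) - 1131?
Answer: -281040/566623 ≈ -0.49599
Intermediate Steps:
T = 1699869 (T = 1701000 - 1131 = 1699869)
-843120/T = -843120/1699869 = -843120*1/1699869 = -281040/566623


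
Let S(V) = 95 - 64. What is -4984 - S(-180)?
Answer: -5015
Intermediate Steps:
S(V) = 31
-4984 - S(-180) = -4984 - 1*31 = -4984 - 31 = -5015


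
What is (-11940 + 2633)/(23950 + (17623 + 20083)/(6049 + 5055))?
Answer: -51672464/132989253 ≈ -0.38855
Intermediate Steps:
(-11940 + 2633)/(23950 + (17623 + 20083)/(6049 + 5055)) = -9307/(23950 + 37706/11104) = -9307/(23950 + 37706*(1/11104)) = -9307/(23950 + 18853/5552) = -9307/132989253/5552 = -9307*5552/132989253 = -51672464/132989253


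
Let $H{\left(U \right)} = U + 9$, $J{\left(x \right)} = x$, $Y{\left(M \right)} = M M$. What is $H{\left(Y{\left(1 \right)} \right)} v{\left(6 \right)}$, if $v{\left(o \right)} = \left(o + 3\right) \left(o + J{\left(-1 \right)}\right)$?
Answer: $450$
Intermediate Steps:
$Y{\left(M \right)} = M^{2}$
$H{\left(U \right)} = 9 + U$
$v{\left(o \right)} = \left(-1 + o\right) \left(3 + o\right)$ ($v{\left(o \right)} = \left(o + 3\right) \left(o - 1\right) = \left(3 + o\right) \left(-1 + o\right) = \left(-1 + o\right) \left(3 + o\right)$)
$H{\left(Y{\left(1 \right)} \right)} v{\left(6 \right)} = \left(9 + 1^{2}\right) \left(-3 + 6^{2} + 2 \cdot 6\right) = \left(9 + 1\right) \left(-3 + 36 + 12\right) = 10 \cdot 45 = 450$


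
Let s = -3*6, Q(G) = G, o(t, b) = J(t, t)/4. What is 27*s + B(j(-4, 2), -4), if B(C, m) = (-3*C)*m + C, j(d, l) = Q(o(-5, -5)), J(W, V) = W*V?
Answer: -1619/4 ≈ -404.75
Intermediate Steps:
J(W, V) = V*W
o(t, b) = t²/4 (o(t, b) = (t*t)/4 = t²*(¼) = t²/4)
j(d, l) = 25/4 (j(d, l) = (¼)*(-5)² = (¼)*25 = 25/4)
B(C, m) = C - 3*C*m (B(C, m) = -3*C*m + C = C - 3*C*m)
s = -18
27*s + B(j(-4, 2), -4) = 27*(-18) + 25*(1 - 3*(-4))/4 = -486 + 25*(1 + 12)/4 = -486 + (25/4)*13 = -486 + 325/4 = -1619/4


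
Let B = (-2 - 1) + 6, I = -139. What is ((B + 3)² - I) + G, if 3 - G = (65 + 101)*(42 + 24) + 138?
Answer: -10916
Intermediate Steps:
B = 3 (B = -3 + 6 = 3)
G = -11091 (G = 3 - ((65 + 101)*(42 + 24) + 138) = 3 - (166*66 + 138) = 3 - (10956 + 138) = 3 - 1*11094 = 3 - 11094 = -11091)
((B + 3)² - I) + G = ((3 + 3)² - 1*(-139)) - 11091 = (6² + 139) - 11091 = (36 + 139) - 11091 = 175 - 11091 = -10916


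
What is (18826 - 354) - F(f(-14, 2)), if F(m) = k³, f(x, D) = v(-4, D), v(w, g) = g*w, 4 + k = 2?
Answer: 18480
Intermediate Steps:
k = -2 (k = -4 + 2 = -2)
f(x, D) = -4*D (f(x, D) = D*(-4) = -4*D)
F(m) = -8 (F(m) = (-2)³ = -8)
(18826 - 354) - F(f(-14, 2)) = (18826 - 354) - 1*(-8) = 18472 + 8 = 18480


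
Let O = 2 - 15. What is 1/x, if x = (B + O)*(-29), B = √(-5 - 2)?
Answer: 13/5104 + I*√7/5104 ≈ 0.002547 + 0.00051837*I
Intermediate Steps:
O = -13
B = I*√7 (B = √(-7) = I*√7 ≈ 2.6458*I)
x = 377 - 29*I*√7 (x = (I*√7 - 13)*(-29) = (-13 + I*√7)*(-29) = 377 - 29*I*√7 ≈ 377.0 - 76.727*I)
1/x = 1/(377 - 29*I*√7)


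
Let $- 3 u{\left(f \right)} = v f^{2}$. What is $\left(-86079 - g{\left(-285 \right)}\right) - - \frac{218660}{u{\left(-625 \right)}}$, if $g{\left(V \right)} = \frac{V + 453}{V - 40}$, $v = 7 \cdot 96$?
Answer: $- \frac{4895713867129}{56875000} \approx -86079.0$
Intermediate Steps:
$v = 672$
$u{\left(f \right)} = - 224 f^{2}$ ($u{\left(f \right)} = - \frac{672 f^{2}}{3} = - 224 f^{2}$)
$g{\left(V \right)} = \frac{453 + V}{-40 + V}$
$\left(-86079 - g{\left(-285 \right)}\right) - - \frac{218660}{u{\left(-625 \right)}} = \left(-86079 - \frac{453 - 285}{-40 - 285}\right) - - \frac{218660}{\left(-224\right) \left(-625\right)^{2}} = \left(-86079 - \frac{1}{-325} \cdot 168\right) - - \frac{218660}{\left(-224\right) 390625} = \left(-86079 - \left(- \frac{1}{325}\right) 168\right) - - \frac{218660}{-87500000} = \left(-86079 - - \frac{168}{325}\right) - \left(-218660\right) \left(- \frac{1}{87500000}\right) = \left(-86079 + \frac{168}{325}\right) - \frac{10933}{4375000} = - \frac{27975507}{325} - \frac{10933}{4375000} = - \frac{4895713867129}{56875000}$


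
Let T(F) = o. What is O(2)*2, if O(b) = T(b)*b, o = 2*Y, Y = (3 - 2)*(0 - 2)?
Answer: -16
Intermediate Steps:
Y = -2 (Y = 1*(-2) = -2)
o = -4 (o = 2*(-2) = -4)
T(F) = -4
O(b) = -4*b
O(2)*2 = -4*2*2 = -8*2 = -16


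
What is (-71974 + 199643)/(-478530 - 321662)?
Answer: -127669/800192 ≈ -0.15955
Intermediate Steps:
(-71974 + 199643)/(-478530 - 321662) = 127669/(-800192) = 127669*(-1/800192) = -127669/800192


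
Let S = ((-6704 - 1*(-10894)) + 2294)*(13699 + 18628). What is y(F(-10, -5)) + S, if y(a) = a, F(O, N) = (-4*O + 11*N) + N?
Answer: 209608248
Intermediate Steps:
F(O, N) = -4*O + 12*N
S = 209608268 (S = ((-6704 + 10894) + 2294)*32327 = (4190 + 2294)*32327 = 6484*32327 = 209608268)
y(F(-10, -5)) + S = (-4*(-10) + 12*(-5)) + 209608268 = (40 - 60) + 209608268 = -20 + 209608268 = 209608248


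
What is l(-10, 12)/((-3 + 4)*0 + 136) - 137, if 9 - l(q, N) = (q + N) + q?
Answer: -1095/8 ≈ -136.88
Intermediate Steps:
l(q, N) = 9 - N - 2*q (l(q, N) = 9 - ((q + N) + q) = 9 - ((N + q) + q) = 9 - (N + 2*q) = 9 + (-N - 2*q) = 9 - N - 2*q)
l(-10, 12)/((-3 + 4)*0 + 136) - 137 = (9 - 1*12 - 2*(-10))/((-3 + 4)*0 + 136) - 137 = (9 - 12 + 20)/(1*0 + 136) - 137 = 17/(0 + 136) - 137 = 17/136 - 137 = (1/136)*17 - 137 = ⅛ - 137 = -1095/8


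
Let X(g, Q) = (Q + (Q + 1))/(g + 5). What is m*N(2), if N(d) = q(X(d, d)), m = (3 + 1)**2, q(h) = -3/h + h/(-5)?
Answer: -2432/35 ≈ -69.486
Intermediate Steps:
X(g, Q) = (1 + 2*Q)/(5 + g) (X(g, Q) = (Q + (1 + Q))/(5 + g) = (1 + 2*Q)/(5 + g))
q(h) = -3/h - h/5 (q(h) = -3/h + h*(-1/5) = -3/h - h/5)
m = 16 (m = 4**2 = 16)
N(d) = -3*(5 + d)/(1 + 2*d) - (1 + 2*d)/(5*(5 + d))
m*N(2) = 16*((-376 - 154*2 - 19*2**2)/(5*(5 + 2*2**2 + 11*2))) = 16*((-376 - 308 - 19*4)/(5*(5 + 2*4 + 22))) = 16*((-376 - 308 - 76)/(5*(5 + 8 + 22))) = 16*((1/5)*(-760)/35) = 16*((1/5)*(1/35)*(-760)) = 16*(-152/35) = -2432/35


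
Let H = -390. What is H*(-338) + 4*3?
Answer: 131832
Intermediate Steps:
H*(-338) + 4*3 = -390*(-338) + 4*3 = 131820 + 12 = 131832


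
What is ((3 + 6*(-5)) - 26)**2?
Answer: 2809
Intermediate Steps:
((3 + 6*(-5)) - 26)**2 = ((3 - 30) - 26)**2 = (-27 - 26)**2 = (-53)**2 = 2809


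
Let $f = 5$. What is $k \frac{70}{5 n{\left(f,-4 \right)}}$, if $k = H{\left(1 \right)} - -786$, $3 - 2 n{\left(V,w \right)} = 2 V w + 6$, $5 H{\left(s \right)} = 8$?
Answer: $\frac{110264}{185} \approx 596.02$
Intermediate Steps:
$H{\left(s \right)} = \frac{8}{5}$ ($H{\left(s \right)} = \frac{1}{5} \cdot 8 = \frac{8}{5}$)
$n{\left(V,w \right)} = - \frac{3}{2} - V w$ ($n{\left(V,w \right)} = \frac{3}{2} - \frac{2 V w + 6}{2} = \frac{3}{2} - \frac{6 + 2 V w}{2} = \frac{3}{2} - \left(3 + V w\right) = - \frac{3}{2} - V w$)
$k = \frac{3938}{5}$ ($k = \frac{8}{5} - -786 = \frac{8}{5} + 786 = \frac{3938}{5} \approx 787.6$)
$k \frac{70}{5 n{\left(f,-4 \right)}} = \frac{3938 \frac{70}{5 \left(- \frac{3}{2} - 5 \left(-4\right)\right)}}{5} = \frac{3938 \frac{70}{5 \left(- \frac{3}{2} + 20\right)}}{5} = \frac{3938 \frac{70}{5 \cdot \frac{37}{2}}}{5} = \frac{3938 \frac{70}{\frac{185}{2}}}{5} = \frac{3938 \cdot 70 \cdot \frac{2}{185}}{5} = \frac{3938}{5} \cdot \frac{28}{37} = \frac{110264}{185}$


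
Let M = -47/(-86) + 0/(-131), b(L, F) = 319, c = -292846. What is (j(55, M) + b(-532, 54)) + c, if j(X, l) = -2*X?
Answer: -292637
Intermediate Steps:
M = 47/86 (M = -47*(-1/86) + 0*(-1/131) = 47/86 + 0 = 47/86 ≈ 0.54651)
(j(55, M) + b(-532, 54)) + c = (-2*55 + 319) - 292846 = (-110 + 319) - 292846 = 209 - 292846 = -292637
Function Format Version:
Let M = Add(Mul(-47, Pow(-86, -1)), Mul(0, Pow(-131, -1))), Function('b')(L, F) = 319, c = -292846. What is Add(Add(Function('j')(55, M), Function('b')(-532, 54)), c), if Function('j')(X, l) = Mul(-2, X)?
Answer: -292637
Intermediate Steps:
M = Rational(47, 86) (M = Add(Mul(-47, Rational(-1, 86)), Mul(0, Rational(-1, 131))) = Add(Rational(47, 86), 0) = Rational(47, 86) ≈ 0.54651)
Add(Add(Function('j')(55, M), Function('b')(-532, 54)), c) = Add(Add(Mul(-2, 55), 319), -292846) = Add(Add(-110, 319), -292846) = Add(209, -292846) = -292637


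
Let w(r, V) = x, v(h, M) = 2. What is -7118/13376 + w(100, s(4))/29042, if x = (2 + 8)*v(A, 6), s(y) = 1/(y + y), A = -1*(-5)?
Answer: -51613359/97116448 ≈ -0.53146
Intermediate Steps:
A = 5
s(y) = 1/(2*y)
x = 20 (x = (2 + 8)*2 = 10*2 = 20)
w(r, V) = 20
-7118/13376 + w(100, s(4))/29042 = -7118/13376 + 20/29042 = -7118*1/13376 + 20*(1/29042) = -3559/6688 + 10/14521 = -51613359/97116448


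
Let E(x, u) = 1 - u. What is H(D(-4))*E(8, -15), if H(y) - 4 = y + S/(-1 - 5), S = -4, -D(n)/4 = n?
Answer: 992/3 ≈ 330.67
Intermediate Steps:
D(n) = -4*n
H(y) = 14/3 + y (H(y) = 4 + (y - 4/(-1 - 5)) = 4 + (y - 4/(-6)) = 4 + (y - ⅙*(-4)) = 4 + (y + ⅔) = 4 + (⅔ + y) = 14/3 + y)
H(D(-4))*E(8, -15) = (14/3 - 4*(-4))*(1 - 1*(-15)) = (14/3 + 16)*(1 + 15) = (62/3)*16 = 992/3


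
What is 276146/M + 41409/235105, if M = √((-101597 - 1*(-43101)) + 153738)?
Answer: 41409/235105 + 138073*√95242/47621 ≈ 894.97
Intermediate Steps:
M = √95242 (M = √((-101597 + 43101) + 153738) = √(-58496 + 153738) = √95242 ≈ 308.61)
276146/M + 41409/235105 = 276146/(√95242) + 41409/235105 = 276146*(√95242/95242) + 41409*(1/235105) = 138073*√95242/47621 + 41409/235105 = 41409/235105 + 138073*√95242/47621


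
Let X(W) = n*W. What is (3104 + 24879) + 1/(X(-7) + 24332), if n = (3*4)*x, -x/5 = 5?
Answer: 739646657/26432 ≈ 27983.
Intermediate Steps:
x = -25 (x = -5*5 = -25)
n = -300 (n = (3*4)*(-25) = 12*(-25) = -300)
X(W) = -300*W
(3104 + 24879) + 1/(X(-7) + 24332) = (3104 + 24879) + 1/(-300*(-7) + 24332) = 27983 + 1/(2100 + 24332) = 27983 + 1/26432 = 739646657/26432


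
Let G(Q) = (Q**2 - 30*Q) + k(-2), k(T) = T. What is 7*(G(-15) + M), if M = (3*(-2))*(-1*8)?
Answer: 5047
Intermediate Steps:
M = 48 (M = -6*(-8) = 48)
G(Q) = -2 + Q**2 - 30*Q (G(Q) = (Q**2 - 30*Q) - 2 = -2 + Q**2 - 30*Q)
7*(G(-15) + M) = 7*((-2 + (-15)**2 - 30*(-15)) + 48) = 7*((-2 + 225 + 450) + 48) = 7*(673 + 48) = 7*721 = 5047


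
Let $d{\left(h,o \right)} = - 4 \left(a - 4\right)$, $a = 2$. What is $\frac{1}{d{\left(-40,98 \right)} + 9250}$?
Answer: $\frac{1}{9258} \approx 0.00010801$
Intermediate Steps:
$d{\left(h,o \right)} = 8$ ($d{\left(h,o \right)} = - 4 \left(2 - 4\right) = \left(-4\right) \left(-2\right) = 8$)
$\frac{1}{d{\left(-40,98 \right)} + 9250} = \frac{1}{8 + 9250} = \frac{1}{9258}$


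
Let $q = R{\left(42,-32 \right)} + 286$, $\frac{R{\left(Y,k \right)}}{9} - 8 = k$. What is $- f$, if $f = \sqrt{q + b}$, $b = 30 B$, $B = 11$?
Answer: $-20$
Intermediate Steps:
$R{\left(Y,k \right)} = 72 + 9 k$
$b = 330$ ($b = 30 \cdot 11 = 330$)
$q = 70$ ($q = \left(72 + 9 \left(-32\right)\right) + 286 = \left(72 - 288\right) + 286 = -216 + 286 = 70$)
$f = 20$ ($f = \sqrt{70 + 330} = \sqrt{400} = 20$)
$- f = \left(-1\right) 20 = -20$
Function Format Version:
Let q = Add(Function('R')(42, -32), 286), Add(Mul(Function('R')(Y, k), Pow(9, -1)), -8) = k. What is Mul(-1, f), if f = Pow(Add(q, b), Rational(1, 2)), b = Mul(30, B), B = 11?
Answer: -20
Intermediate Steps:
Function('R')(Y, k) = Add(72, Mul(9, k))
b = 330 (b = Mul(30, 11) = 330)
q = 70 (q = Add(Add(72, Mul(9, -32)), 286) = Add(Add(72, -288), 286) = Add(-216, 286) = 70)
f = 20 (f = Pow(Add(70, 330), Rational(1, 2)) = Pow(400, Rational(1, 2)) = 20)
Mul(-1, f) = Mul(-1, 20) = -20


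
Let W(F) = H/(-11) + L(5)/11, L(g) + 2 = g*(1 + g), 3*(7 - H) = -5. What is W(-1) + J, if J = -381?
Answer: -12515/33 ≈ -379.24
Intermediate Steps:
H = 26/3 (H = 7 - 1/3*(-5) = 7 + 5/3 = 26/3 ≈ 8.6667)
L(g) = -2 + g*(1 + g)
W(F) = 58/33 (W(F) = (26/3)/(-11) + (-2 + 5 + 5**2)/11 = (26/3)*(-1/11) + (-2 + 5 + 25)*(1/11) = -26/33 + 28*(1/11) = -26/33 + 28/11 = 58/33)
W(-1) + J = 58/33 - 381 = -12515/33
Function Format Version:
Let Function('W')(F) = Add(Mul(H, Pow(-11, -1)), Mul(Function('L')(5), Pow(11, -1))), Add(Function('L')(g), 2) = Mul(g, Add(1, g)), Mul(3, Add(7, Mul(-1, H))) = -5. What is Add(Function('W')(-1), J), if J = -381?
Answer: Rational(-12515, 33) ≈ -379.24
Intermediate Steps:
H = Rational(26, 3) (H = Add(7, Mul(Rational(-1, 3), -5)) = Add(7, Rational(5, 3)) = Rational(26, 3) ≈ 8.6667)
Function('L')(g) = Add(-2, Mul(g, Add(1, g)))
Function('W')(F) = Rational(58, 33) (Function('W')(F) = Add(Mul(Rational(26, 3), Pow(-11, -1)), Mul(Add(-2, 5, Pow(5, 2)), Pow(11, -1))) = Add(Mul(Rational(26, 3), Rational(-1, 11)), Mul(Add(-2, 5, 25), Rational(1, 11))) = Add(Rational(-26, 33), Mul(28, Rational(1, 11))) = Add(Rational(-26, 33), Rational(28, 11)) = Rational(58, 33))
Add(Function('W')(-1), J) = Add(Rational(58, 33), -381) = Rational(-12515, 33)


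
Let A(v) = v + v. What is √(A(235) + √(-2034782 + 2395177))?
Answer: √(470 + 7*√7355) ≈ 32.716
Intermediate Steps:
A(v) = 2*v
√(A(235) + √(-2034782 + 2395177)) = √(2*235 + √(-2034782 + 2395177)) = √(470 + √360395) = √(470 + 7*√7355)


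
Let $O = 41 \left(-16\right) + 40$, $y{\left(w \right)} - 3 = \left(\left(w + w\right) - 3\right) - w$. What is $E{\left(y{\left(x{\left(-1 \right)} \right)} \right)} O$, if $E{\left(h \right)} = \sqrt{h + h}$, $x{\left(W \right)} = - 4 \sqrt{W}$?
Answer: $-1232 + 1232 i \approx -1232.0 + 1232.0 i$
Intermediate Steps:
$y{\left(w \right)} = w$ ($y{\left(w \right)} = 3 + \left(\left(\left(w + w\right) - 3\right) - w\right) = 3 + \left(\left(2 w - 3\right) - w\right) = 3 + \left(\left(-3 + 2 w\right) - w\right) = 3 + \left(-3 + w\right) = w$)
$E{\left(h \right)} = \sqrt{2} \sqrt{h}$ ($E{\left(h \right)} = \sqrt{2 h} = \sqrt{2} \sqrt{h}$)
$O = -616$ ($O = -656 + 40 = -616$)
$E{\left(y{\left(x{\left(-1 \right)} \right)} \right)} O = \sqrt{2} \sqrt{- 4 \sqrt{-1}} \left(-616\right) = \sqrt{2} \sqrt{- 4 i} \left(-616\right) = \sqrt{2} \cdot 2 \sqrt{- i} \left(-616\right) = 2 \sqrt{2} \sqrt{- i} \left(-616\right) = - 1232 \sqrt{2} \sqrt{- i}$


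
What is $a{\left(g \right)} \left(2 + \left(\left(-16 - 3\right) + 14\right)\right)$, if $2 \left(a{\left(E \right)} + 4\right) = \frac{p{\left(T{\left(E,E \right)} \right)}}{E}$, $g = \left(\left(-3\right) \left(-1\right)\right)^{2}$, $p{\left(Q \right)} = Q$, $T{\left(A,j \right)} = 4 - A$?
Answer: $\frac{77}{6} \approx 12.833$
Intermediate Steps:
$g = 9$ ($g = 3^{2} = 9$)
$a{\left(E \right)} = -4 + \frac{4 - E}{2 E}$ ($a{\left(E \right)} = -4 + \frac{\left(4 - E\right) \frac{1}{E}}{2} = -4 + \frac{\frac{1}{E} \left(4 - E\right)}{2} = -4 + \frac{4 - E}{2 E}$)
$a{\left(g \right)} \left(2 + \left(\left(-16 - 3\right) + 14\right)\right) = \left(- \frac{9}{2} + \frac{2}{9}\right) \left(2 + \left(\left(-16 - 3\right) + 14\right)\right) = \left(- \frac{9}{2} + 2 \cdot \frac{1}{9}\right) \left(2 + \left(-19 + 14\right)\right) = \left(- \frac{9}{2} + \frac{2}{9}\right) \left(2 - 5\right) = \left(- \frac{77}{18}\right) \left(-3\right) = \frac{77}{6}$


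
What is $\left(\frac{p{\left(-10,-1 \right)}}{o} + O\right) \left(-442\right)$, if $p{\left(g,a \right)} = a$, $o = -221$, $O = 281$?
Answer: $-124204$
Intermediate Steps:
$\left(\frac{p{\left(-10,-1 \right)}}{o} + O\right) \left(-442\right) = \left(- \frac{1}{-221} + 281\right) \left(-442\right) = \left(\left(-1\right) \left(- \frac{1}{221}\right) + 281\right) \left(-442\right) = \left(\frac{1}{221} + 281\right) \left(-442\right) = \frac{62102}{221} \left(-442\right) = -124204$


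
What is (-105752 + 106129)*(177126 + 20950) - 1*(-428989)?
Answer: 75103641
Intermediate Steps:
(-105752 + 106129)*(177126 + 20950) - 1*(-428989) = 377*198076 + 428989 = 74674652 + 428989 = 75103641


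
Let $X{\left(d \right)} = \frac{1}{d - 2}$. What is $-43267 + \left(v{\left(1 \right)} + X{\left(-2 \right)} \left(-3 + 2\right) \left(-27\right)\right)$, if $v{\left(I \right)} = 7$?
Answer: $- \frac{173067}{4} \approx -43267.0$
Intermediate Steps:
$X{\left(d \right)} = \frac{1}{-2 + d}$
$-43267 + \left(v{\left(1 \right)} + X{\left(-2 \right)} \left(-3 + 2\right) \left(-27\right)\right) = -43267 + \left(7 + \frac{-3 + 2}{-2 - 2} \left(-27\right)\right) = -43267 + \left(7 + \frac{1}{-4} \left(-1\right) \left(-27\right)\right) = -43267 + \left(7 + \left(- \frac{1}{4}\right) \left(-1\right) \left(-27\right)\right) = -43267 + \left(7 + \frac{1}{4} \left(-27\right)\right) = -43267 + \left(7 - \frac{27}{4}\right) = -43267 + \frac{1}{4} = - \frac{173067}{4}$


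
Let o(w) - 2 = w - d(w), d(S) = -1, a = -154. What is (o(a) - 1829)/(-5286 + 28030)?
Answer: -495/5686 ≈ -0.087056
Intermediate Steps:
o(w) = 3 + w (o(w) = 2 + (w - 1*(-1)) = 2 + (w + 1) = 2 + (1 + w) = 3 + w)
(o(a) - 1829)/(-5286 + 28030) = ((3 - 154) - 1829)/(-5286 + 28030) = (-151 - 1829)/22744 = -1980*1/22744 = -495/5686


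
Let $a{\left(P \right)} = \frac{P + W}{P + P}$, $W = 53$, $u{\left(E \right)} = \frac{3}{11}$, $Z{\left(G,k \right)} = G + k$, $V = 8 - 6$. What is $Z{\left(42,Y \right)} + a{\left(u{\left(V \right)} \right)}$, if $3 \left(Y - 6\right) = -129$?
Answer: $\frac{308}{3} \approx 102.67$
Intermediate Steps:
$Y = -37$ ($Y = 6 + \frac{1}{3} \left(-129\right) = 6 - 43 = -37$)
$V = 2$
$u{\left(E \right)} = \frac{3}{11}$ ($u{\left(E \right)} = 3 \cdot \frac{1}{11} = \frac{3}{11}$)
$a{\left(P \right)} = \frac{53 + P}{2 P}$ ($a{\left(P \right)} = \frac{P + 53}{P + P} = \frac{53 + P}{2 P}$)
$Z{\left(42,Y \right)} + a{\left(u{\left(V \right)} \right)} = \left(42 - 37\right) + \frac{53 + \frac{3}{11}}{2 \cdot \frac{3}{11}} = 5 + \frac{1}{2} \cdot \frac{11}{3} \cdot \frac{586}{11} = 5 + \frac{293}{3} = \frac{308}{3}$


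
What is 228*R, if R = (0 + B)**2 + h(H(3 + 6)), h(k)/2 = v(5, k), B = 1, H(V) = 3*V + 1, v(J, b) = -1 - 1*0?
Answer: -228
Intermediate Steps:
v(J, b) = -1 (v(J, b) = -1 + 0 = -1)
H(V) = 1 + 3*V
h(k) = -2 (h(k) = 2*(-1) = -2)
R = -1 (R = (0 + 1)**2 - 2 = 1**2 - 2 = 1 - 2 = -1)
228*R = 228*(-1) = -228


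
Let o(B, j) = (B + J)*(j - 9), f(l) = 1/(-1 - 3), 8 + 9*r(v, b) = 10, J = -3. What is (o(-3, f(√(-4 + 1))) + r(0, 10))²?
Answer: 1006009/324 ≈ 3105.0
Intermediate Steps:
r(v, b) = 2/9 (r(v, b) = -8/9 + (⅑)*10 = -8/9 + 10/9 = 2/9)
f(l) = -¼ (f(l) = 1/(-4) = -¼)
o(B, j) = (-9 + j)*(-3 + B) (o(B, j) = (B - 3)*(j - 9) = (-3 + B)*(-9 + j) = (-9 + j)*(-3 + B))
(o(-3, f(√(-4 + 1))) + r(0, 10))² = ((27 - 9*(-3) - 3*(-¼) - 3*(-¼)) + 2/9)² = ((27 + 27 + ¾ + ¾) + 2/9)² = (111/2 + 2/9)² = (1003/18)² = 1006009/324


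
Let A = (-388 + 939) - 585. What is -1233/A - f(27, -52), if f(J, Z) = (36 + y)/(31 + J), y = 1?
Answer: 17564/493 ≈ 35.627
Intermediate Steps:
A = -34 (A = 551 - 585 = -34)
f(J, Z) = 37/(31 + J) (f(J, Z) = (36 + 1)/(31 + J) = 37/(31 + J))
-1233/A - f(27, -52) = -1233/(-34) - 37/(31 + 27) = -1233*(-1/34) - 37/58 = 1233/34 - 37/58 = 17564/493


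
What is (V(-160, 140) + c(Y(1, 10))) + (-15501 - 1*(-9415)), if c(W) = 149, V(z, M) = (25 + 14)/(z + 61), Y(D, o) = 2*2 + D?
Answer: -195934/33 ≈ -5937.4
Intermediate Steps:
Y(D, o) = 4 + D
V(z, M) = 39/(61 + z)
(V(-160, 140) + c(Y(1, 10))) + (-15501 - 1*(-9415)) = (39/(61 - 160) + 149) + (-15501 - 1*(-9415)) = (39/(-99) + 149) + (-15501 + 9415) = (39*(-1/99) + 149) - 6086 = (-13/33 + 149) - 6086 = 4904/33 - 6086 = -195934/33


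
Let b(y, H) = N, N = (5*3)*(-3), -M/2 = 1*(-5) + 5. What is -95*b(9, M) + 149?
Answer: 4424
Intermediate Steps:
M = 0 (M = -2*(1*(-5) + 5) = -2*(-5 + 5) = -2*0 = 0)
N = -45 (N = 15*(-3) = -45)
b(y, H) = -45
-95*b(9, M) + 149 = -95*(-45) + 149 = 4275 + 149 = 4424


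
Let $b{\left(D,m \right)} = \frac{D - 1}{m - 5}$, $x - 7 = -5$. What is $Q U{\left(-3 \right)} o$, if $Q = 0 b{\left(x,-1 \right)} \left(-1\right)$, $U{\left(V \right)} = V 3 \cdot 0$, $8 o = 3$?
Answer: $0$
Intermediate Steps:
$o = \frac{3}{8}$ ($o = \frac{1}{8} \cdot 3 = \frac{3}{8} \approx 0.375$)
$U{\left(V \right)} = 0$ ($U{\left(V \right)} = 3 V 0 = 0$)
$x = 2$ ($x = 7 - 5 = 2$)
$b{\left(D,m \right)} = \frac{-1 + D}{-5 + m}$
$Q = 0$ ($Q = 0 \frac{-1 + 2}{-5 - 1} \left(-1\right) = 0 \frac{1}{-6} \cdot 1 \left(-1\right) = 0 \left(\left(- \frac{1}{6}\right) 1\right) \left(-1\right) = 0 \left(- \frac{1}{6}\right) \left(-1\right) = 0 \left(-1\right) = 0$)
$Q U{\left(-3 \right)} o = 0 \cdot 0 \cdot \frac{3}{8} = 0 \cdot \frac{3}{8} = 0$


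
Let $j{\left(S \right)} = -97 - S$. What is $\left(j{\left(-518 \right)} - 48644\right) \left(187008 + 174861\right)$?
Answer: $-17450408787$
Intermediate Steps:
$\left(j{\left(-518 \right)} - 48644\right) \left(187008 + 174861\right) = \left(\left(-97 - -518\right) - 48644\right) \left(187008 + 174861\right) = \left(\left(-97 + 518\right) - 48644\right) 361869 = \left(421 - 48644\right) 361869 = \left(-48223\right) 361869 = -17450408787$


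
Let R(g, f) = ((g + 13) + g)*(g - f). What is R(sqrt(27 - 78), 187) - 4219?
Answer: -6752 - 361*I*sqrt(51) ≈ -6752.0 - 2578.1*I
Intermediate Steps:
R(g, f) = (13 + 2*g)*(g - f) (R(g, f) = ((13 + g) + g)*(g - f) = (13 + 2*g)*(g - f))
R(sqrt(27 - 78), 187) - 4219 = (-13*187 + 2*(sqrt(27 - 78))**2 + 13*sqrt(27 - 78) - 2*187*sqrt(27 - 78)) - 4219 = (-2431 + 2*(sqrt(-51))**2 + 13*sqrt(-51) - 2*187*sqrt(-51)) - 4219 = (-2431 + 2*(I*sqrt(51))**2 + 13*(I*sqrt(51)) - 2*187*I*sqrt(51)) - 4219 = (-2431 + 2*(-51) + 13*I*sqrt(51) - 374*I*sqrt(51)) - 4219 = (-2431 - 102 + 13*I*sqrt(51) - 374*I*sqrt(51)) - 4219 = (-2533 - 361*I*sqrt(51)) - 4219 = -6752 - 361*I*sqrt(51)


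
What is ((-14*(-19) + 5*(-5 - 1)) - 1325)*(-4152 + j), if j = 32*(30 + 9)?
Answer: 3162456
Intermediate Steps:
j = 1248 (j = 32*39 = 1248)
((-14*(-19) + 5*(-5 - 1)) - 1325)*(-4152 + j) = ((-14*(-19) + 5*(-5 - 1)) - 1325)*(-4152 + 1248) = ((266 + 5*(-6)) - 1325)*(-2904) = ((266 - 30) - 1325)*(-2904) = (236 - 1325)*(-2904) = -1089*(-2904) = 3162456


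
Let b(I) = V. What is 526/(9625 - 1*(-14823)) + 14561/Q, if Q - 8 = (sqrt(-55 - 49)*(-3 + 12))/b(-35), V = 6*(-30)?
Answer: 71198310619/39275712 + 72805*I*sqrt(26)/3213 ≈ 1812.8 + 115.54*I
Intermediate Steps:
V = -180
b(I) = -180
Q = 8 - I*sqrt(26)/10 (Q = 8 + (sqrt(-55 - 49)*(-3 + 12))/(-180) = 8 + (sqrt(-104)*9)*(-1/180) = 8 + ((2*I*sqrt(26))*9)*(-1/180) = 8 + (18*I*sqrt(26))*(-1/180) = 8 - I*sqrt(26)/10 ≈ 8.0 - 0.5099*I)
526/(9625 - 1*(-14823)) + 14561/Q = 526/(9625 - 1*(-14823)) + 14561/(8 - I*sqrt(26)/10) = 526/(9625 + 14823) + 14561/(8 - I*sqrt(26)/10) = 526/24448 + 14561/(8 - I*sqrt(26)/10) = 526*(1/24448) + 14561/(8 - I*sqrt(26)/10) = 263/12224 + 14561/(8 - I*sqrt(26)/10)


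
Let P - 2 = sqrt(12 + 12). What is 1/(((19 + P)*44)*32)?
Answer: 7/195712 - sqrt(6)/293568 ≈ 2.7423e-5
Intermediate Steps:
P = 2 + 2*sqrt(6) (P = 2 + sqrt(12 + 12) = 2 + sqrt(24) = 2 + 2*sqrt(6) ≈ 6.8990)
1/(((19 + P)*44)*32) = 1/(((19 + (2 + 2*sqrt(6)))*44)*32) = 1/(((21 + 2*sqrt(6))*44)*32) = 1/((924 + 88*sqrt(6))*32) = 1/(29568 + 2816*sqrt(6))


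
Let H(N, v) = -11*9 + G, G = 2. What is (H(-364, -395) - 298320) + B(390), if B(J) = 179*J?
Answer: -228607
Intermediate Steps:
H(N, v) = -97 (H(N, v) = -11*9 + 2 = -99 + 2 = -97)
(H(-364, -395) - 298320) + B(390) = (-97 - 298320) + 179*390 = -298417 + 69810 = -228607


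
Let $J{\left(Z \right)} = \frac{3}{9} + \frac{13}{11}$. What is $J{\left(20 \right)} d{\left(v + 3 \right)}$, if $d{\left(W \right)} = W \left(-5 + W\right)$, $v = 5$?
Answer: $\frac{400}{11} \approx 36.364$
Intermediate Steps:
$J{\left(Z \right)} = \frac{50}{33}$ ($J{\left(Z \right)} = 3 \cdot \frac{1}{9} + 13 \cdot \frac{1}{11} = \frac{1}{3} + \frac{13}{11} = \frac{50}{33}$)
$J{\left(20 \right)} d{\left(v + 3 \right)} = \frac{50 \left(5 + 3\right) \left(-5 + \left(5 + 3\right)\right)}{33} = \frac{50 \cdot 8 \left(-5 + 8\right)}{33} = \frac{50 \cdot 8 \cdot 3}{33} = \frac{50}{33} \cdot 24 = \frac{400}{11}$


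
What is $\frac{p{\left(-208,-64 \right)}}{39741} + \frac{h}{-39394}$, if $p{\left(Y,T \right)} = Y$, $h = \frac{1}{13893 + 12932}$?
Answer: $- \frac{16907907857}{3230466560850} \approx -0.0052339$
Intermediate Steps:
$h = \frac{1}{26825} \approx 3.7279 \cdot 10^{-5}$
$\frac{p{\left(-208,-64 \right)}}{39741} + \frac{h}{-39394} = - \frac{208}{39741} + \frac{1}{26825 \left(-39394\right)} = \left(-208\right) \frac{1}{39741} + \frac{1}{26825} \left(- \frac{1}{39394}\right) = - \frac{16}{3057} - \frac{1}{1056744050} = - \frac{16907907857}{3230466560850}$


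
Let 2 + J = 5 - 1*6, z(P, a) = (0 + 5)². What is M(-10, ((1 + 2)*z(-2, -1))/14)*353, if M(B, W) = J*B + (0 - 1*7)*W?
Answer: -5295/2 ≈ -2647.5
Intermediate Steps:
z(P, a) = 25 (z(P, a) = 5² = 25)
J = -3 (J = -2 + (5 - 1*6) = -2 + (5 - 6) = -2 - 1 = -3)
M(B, W) = -7*W - 3*B (M(B, W) = -3*B + (0 - 1*7)*W = -3*B + (0 - 7)*W = -3*B - 7*W = -7*W - 3*B)
M(-10, ((1 + 2)*z(-2, -1))/14)*353 = (-7*(1 + 2)*25/14 - 3*(-10))*353 = (-7*3*25/14 + 30)*353 = (-525/14 + 30)*353 = (-7*75/14 + 30)*353 = (-75/2 + 30)*353 = -15/2*353 = -5295/2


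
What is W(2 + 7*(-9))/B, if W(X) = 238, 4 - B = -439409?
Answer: 238/439413 ≈ 0.00054163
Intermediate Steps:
B = 439413 (B = 4 - 1*(-439409) = 4 + 439409 = 439413)
W(2 + 7*(-9))/B = 238/439413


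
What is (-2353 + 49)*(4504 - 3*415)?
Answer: -7508736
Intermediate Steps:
(-2353 + 49)*(4504 - 3*415) = -2304*(4504 - 1245) = -2304*3259 = -7508736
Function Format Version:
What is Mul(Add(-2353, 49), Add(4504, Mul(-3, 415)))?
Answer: -7508736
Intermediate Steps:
Mul(Add(-2353, 49), Add(4504, Mul(-3, 415))) = Mul(-2304, Add(4504, -1245)) = Mul(-2304, 3259) = -7508736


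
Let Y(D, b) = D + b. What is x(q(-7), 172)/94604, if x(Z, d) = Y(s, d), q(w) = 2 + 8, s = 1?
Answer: 173/94604 ≈ 0.0018287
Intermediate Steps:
q(w) = 10
x(Z, d) = 1 + d
x(q(-7), 172)/94604 = (1 + 172)/94604 = 173*(1/94604) = 173/94604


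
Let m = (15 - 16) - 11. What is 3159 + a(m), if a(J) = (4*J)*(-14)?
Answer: 3831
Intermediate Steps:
m = -12 (m = -1 - 11 = -12)
a(J) = -56*J
3159 + a(m) = 3159 - 56*(-12) = 3159 + 672 = 3831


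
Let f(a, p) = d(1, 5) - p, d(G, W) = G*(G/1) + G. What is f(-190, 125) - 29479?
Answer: -29602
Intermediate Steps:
d(G, W) = G + G**2 (d(G, W) = G*(G*1) + G = G*G + G = G**2 + G = G + G**2)
f(a, p) = 2 - p (f(a, p) = 1*(1 + 1) - p = 1*2 - p = 2 - p)
f(-190, 125) - 29479 = (2 - 1*125) - 29479 = (2 - 125) - 29479 = -123 - 29479 = -29602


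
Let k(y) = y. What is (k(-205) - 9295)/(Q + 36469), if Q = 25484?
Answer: -9500/61953 ≈ -0.15334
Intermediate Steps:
(k(-205) - 9295)/(Q + 36469) = (-205 - 9295)/(25484 + 36469) = -9500/61953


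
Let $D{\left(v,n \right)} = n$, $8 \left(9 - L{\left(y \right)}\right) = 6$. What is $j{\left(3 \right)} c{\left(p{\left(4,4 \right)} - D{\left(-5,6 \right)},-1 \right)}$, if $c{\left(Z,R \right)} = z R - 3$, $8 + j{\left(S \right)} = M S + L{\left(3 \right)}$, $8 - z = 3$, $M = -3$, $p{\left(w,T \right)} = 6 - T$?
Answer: $70$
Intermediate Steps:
$L{\left(y \right)} = \frac{33}{4}$ ($L{\left(y \right)} = 9 - \frac{3}{4} = \frac{33}{4}$)
$z = 5$ ($z = 8 - 3 = 5$)
$j{\left(S \right)} = \frac{1}{4} - 3 S$ ($j{\left(S \right)} = -8 - \left(- \frac{33}{4} + 3 S\right) = \frac{1}{4} - 3 S$)
$c{\left(Z,R \right)} = -3 + 5 R$ ($c{\left(Z,R \right)} = 5 R - 3 = -3 + 5 R$)
$j{\left(3 \right)} c{\left(p{\left(4,4 \right)} - D{\left(-5,6 \right)},-1 \right)} = \left(\frac{1}{4} - 9\right) \left(-3 + 5 \left(-1\right)\right) = \left(\frac{1}{4} - 9\right) \left(-3 - 5\right) = \left(- \frac{35}{4}\right) \left(-8\right) = 70$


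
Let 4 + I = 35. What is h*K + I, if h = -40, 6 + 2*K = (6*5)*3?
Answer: -1649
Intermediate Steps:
I = 31 (I = -4 + 35 = 31)
K = 42 (K = -3 + ((6*5)*3)/2 = -3 + (30*3)/2 = -3 + (½)*90 = -3 + 45 = 42)
h*K + I = -40*42 + 31 = -1680 + 31 = -1649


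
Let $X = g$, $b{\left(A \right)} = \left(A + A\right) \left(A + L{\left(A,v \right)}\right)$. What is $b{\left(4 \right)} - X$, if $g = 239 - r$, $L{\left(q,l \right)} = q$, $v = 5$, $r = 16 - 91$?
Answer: $-250$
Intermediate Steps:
$r = -75$
$g = 314$ ($g = 239 - -75 = 239 + 75 = 314$)
$b{\left(A \right)} = 4 A^{2}$ ($b{\left(A \right)} = \left(A + A\right) \left(A + A\right) = 2 A 2 A = 4 A^{2}$)
$X = 314$
$b{\left(4 \right)} - X = 4 \cdot 4^{2} - 314 = 4 \cdot 16 - 314 = 64 - 314 = -250$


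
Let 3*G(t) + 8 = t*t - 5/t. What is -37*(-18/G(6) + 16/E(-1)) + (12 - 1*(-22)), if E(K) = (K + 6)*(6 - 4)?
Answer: 39402/815 ≈ 48.346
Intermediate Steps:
G(t) = -8/3 - 5/(3*t) + t²/3 (G(t) = -8/3 + (t*t - 5/t)/3 = -8/3 + (t² - 5/t)/3 = -8/3 + (-5/(3*t) + t²/3) = -8/3 - 5/(3*t) + t²/3)
E(K) = 12 + 2*K (E(K) = (6 + K)*2 = 12 + 2*K)
-37*(-18/G(6) + 16/E(-1)) + (12 - 1*(-22)) = -37*(-18*18/(-5 + 6*(-8 + 6²)) + 16/(12 + 2*(-1))) + (12 - 1*(-22)) = -37*(-18*18/(-5 + 6*(-8 + 36)) + 16/(12 - 2)) + (12 + 22) = -37*(-18*18/(-5 + 6*28) + 16/10) + 34 = -37*(-18*18/(-5 + 168) + 16*(⅒)) + 34 = -37*(-18/((⅓)*(⅙)*163) + 8/5) + 34 = -37*(-18/163/18 + 8/5) + 34 = -37*(-18*18/163 + 8/5) + 34 = -37*(-324/163 + 8/5) + 34 = -37*(-316/815) + 34 = 11692/815 + 34 = 39402/815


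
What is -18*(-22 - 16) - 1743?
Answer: -1059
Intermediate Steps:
-18*(-22 - 16) - 1743 = -18*(-38) - 1743 = 684 - 1743 = -1059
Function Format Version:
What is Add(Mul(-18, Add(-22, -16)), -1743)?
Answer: -1059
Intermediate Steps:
Add(Mul(-18, Add(-22, -16)), -1743) = Add(Mul(-18, -38), -1743) = Add(684, -1743) = -1059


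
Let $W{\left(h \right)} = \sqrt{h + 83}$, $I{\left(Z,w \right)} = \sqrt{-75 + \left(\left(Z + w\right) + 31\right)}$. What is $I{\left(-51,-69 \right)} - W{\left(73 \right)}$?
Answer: $- 2 \sqrt{39} + 2 i \sqrt{41} \approx -12.49 + 12.806 i$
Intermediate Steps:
$I{\left(Z,w \right)} = \sqrt{-44 + Z + w}$ ($I{\left(Z,w \right)} = \sqrt{-75 + \left(31 + Z + w\right)} = \sqrt{-44 + Z + w}$)
$W{\left(h \right)} = \sqrt{83 + h}$
$I{\left(-51,-69 \right)} - W{\left(73 \right)} = \sqrt{-44 - 51 - 69} - \sqrt{83 + 73} = \sqrt{-164} - \sqrt{156} = 2 i \sqrt{41} - 2 \sqrt{39} = - 2 \sqrt{39} + 2 i \sqrt{41}$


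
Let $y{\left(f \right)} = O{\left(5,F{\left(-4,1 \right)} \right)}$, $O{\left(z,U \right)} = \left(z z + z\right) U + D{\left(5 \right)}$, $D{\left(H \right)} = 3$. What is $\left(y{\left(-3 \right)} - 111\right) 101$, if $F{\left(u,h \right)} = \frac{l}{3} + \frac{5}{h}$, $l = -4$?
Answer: $202$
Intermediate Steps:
$F{\left(u,h \right)} = - \frac{4}{3} + \frac{5}{h}$
$O{\left(z,U \right)} = 3 + U \left(z + z^{2}\right)$ ($O{\left(z,U \right)} = \left(z z + z\right) U + 3 = \left(z^{2} + z\right) U + 3 = \left(z + z^{2}\right) U + 3 = U \left(z + z^{2}\right) + 3 = 3 + U \left(z + z^{2}\right)$)
$y{\left(f \right)} = 113$ ($y{\left(f \right)} = 3 + \left(- \frac{4}{3} + \frac{5}{1}\right) 5 + \left(- \frac{4}{3} + \frac{5}{1}\right) 5^{2} = 3 + \left(- \frac{4}{3} + 5 \cdot 1\right) 5 + \left(- \frac{4}{3} + 5 \cdot 1\right) 25 = 3 + \left(- \frac{4}{3} + 5\right) 5 + \left(- \frac{4}{3} + 5\right) 25 = 3 + \frac{11}{3} \cdot 5 + \frac{11}{3} \cdot 25 = 3 + \frac{55}{3} + \frac{275}{3} = 113$)
$\left(y{\left(-3 \right)} - 111\right) 101 = \left(113 - 111\right) 101 = 2 \cdot 101 = 202$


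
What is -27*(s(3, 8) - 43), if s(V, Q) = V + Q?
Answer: 864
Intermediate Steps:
s(V, Q) = Q + V
-27*(s(3, 8) - 43) = -27*((8 + 3) - 43) = -27*(11 - 43) = -27*(-32) = 864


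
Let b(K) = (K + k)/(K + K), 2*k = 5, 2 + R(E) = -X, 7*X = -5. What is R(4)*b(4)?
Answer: -117/112 ≈ -1.0446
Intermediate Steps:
X = -5/7 (X = (⅐)*(-5) = -5/7 ≈ -0.71429)
R(E) = -9/7 (R(E) = -2 - 1*(-5/7) = -2 + 5/7 = -9/7)
k = 5/2 (k = (½)*5 = 5/2 ≈ 2.5000)
b(K) = (5/2 + K)/(2*K) (b(K) = (K + 5/2)/(K + K) = (5/2 + K)/((2*K)) = (5/2 + K)*(1/(2*K)) = (5/2 + K)/(2*K))
R(4)*b(4) = -9*(5 + 2*4)/(28*4) = -9*(5 + 8)/(28*4) = -9*13/(28*4) = -9/7*13/16 = -117/112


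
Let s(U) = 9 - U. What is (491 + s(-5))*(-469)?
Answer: -236845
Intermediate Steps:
(491 + s(-5))*(-469) = (491 + (9 - 1*(-5)))*(-469) = (491 + (9 + 5))*(-469) = (491 + 14)*(-469) = 505*(-469) = -236845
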